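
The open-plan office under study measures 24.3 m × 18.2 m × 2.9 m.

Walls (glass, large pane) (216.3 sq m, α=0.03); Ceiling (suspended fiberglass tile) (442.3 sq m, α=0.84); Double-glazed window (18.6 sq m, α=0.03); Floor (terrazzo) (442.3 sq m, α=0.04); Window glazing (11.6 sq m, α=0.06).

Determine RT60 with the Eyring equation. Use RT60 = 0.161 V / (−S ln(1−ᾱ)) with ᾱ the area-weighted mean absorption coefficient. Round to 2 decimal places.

Total surface area S = 216.3 + 442.3 + 18.6 + 442.3 + 11.6 = 1131.1 sq m.
Absorption A = 216.3×0.03 + 442.3×0.84 + 18.6×0.03 + 442.3×0.04 + 11.6×0.06 = 396.967 sabins.
ᾱ = 396.967 / 1131.1 = 0.3510.
Eyring denominator: −S ln(1−ᾱ) = 489.000.
V = 24.3 × 18.2 × 2.9 = 1282.554 m³.
RT60 = 0.161 × 1282.554 / 489.000 = 0.42 s.

0.42 s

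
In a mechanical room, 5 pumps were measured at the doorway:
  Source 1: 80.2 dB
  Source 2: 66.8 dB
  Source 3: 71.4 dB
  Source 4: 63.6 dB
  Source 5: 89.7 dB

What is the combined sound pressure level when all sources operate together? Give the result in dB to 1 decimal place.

90.2 dB

Σ 10^(Lᵢ/10) = 1.059e+09.
Back to dB: 10·log₁₀ Σ = 90.2 dB.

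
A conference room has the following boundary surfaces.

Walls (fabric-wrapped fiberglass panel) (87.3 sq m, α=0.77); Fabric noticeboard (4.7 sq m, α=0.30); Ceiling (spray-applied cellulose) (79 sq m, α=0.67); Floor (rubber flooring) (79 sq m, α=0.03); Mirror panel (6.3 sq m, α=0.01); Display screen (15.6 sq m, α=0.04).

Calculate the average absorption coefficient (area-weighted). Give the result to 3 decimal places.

Total surface area S = 271.9 sq m.
Σ(Sᵢαᵢ) = 87.3*0.77 + 4.7*0.30 + 79*0.67 + 79*0.03 + 6.3*0.01 + 15.6*0.04 = 124.618.
ᾱ = 124.618 / 271.9 = 0.458.

0.458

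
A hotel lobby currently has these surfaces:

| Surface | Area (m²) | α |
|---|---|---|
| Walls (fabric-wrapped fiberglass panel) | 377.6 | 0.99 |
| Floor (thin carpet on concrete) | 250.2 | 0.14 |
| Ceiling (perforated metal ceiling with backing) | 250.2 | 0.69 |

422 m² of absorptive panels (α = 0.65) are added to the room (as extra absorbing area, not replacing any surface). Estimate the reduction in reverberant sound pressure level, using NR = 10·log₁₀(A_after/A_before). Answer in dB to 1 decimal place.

A_before = Σ Sᵢαᵢ = 377.6×0.99 + 250.2×0.14 + 250.2×0.69 = 581.490 sabins.
Added absorption = 422 × 0.65 = 274.300 sabins.
New total A_after = 855.790 sabins.
Reduction = 10 log₁₀(A_after/A_before) = 10 log₁₀(1.4717) = 1.7 dB.

1.7 dB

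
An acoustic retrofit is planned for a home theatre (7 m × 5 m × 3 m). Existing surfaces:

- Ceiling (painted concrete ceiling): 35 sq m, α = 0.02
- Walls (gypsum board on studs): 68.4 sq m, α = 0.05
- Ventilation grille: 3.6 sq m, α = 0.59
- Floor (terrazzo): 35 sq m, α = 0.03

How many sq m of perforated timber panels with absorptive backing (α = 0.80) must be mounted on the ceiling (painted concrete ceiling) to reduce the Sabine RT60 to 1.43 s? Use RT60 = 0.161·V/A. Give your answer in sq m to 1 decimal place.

5.8

A₁ = Σ Sᵢαᵢ = 35*0.02 + 68.4*0.05 + 3.6*0.59 + 35*0.03 = 7.294 sabins.
V = 105 m³. Target absorption A₂ = 0.161 × 105 / 1.43 = 11.822 sabins.
ΔA needed = 11.822 − 7.294 = 4.528 sabins.
Each sq m of panel replacing the ceiling (painted concrete ceiling) adds (0.80 − 0.02) = 0.78 sabins.
Area = ΔA/Δα = 4.528/0.78 = 5.8 sq m.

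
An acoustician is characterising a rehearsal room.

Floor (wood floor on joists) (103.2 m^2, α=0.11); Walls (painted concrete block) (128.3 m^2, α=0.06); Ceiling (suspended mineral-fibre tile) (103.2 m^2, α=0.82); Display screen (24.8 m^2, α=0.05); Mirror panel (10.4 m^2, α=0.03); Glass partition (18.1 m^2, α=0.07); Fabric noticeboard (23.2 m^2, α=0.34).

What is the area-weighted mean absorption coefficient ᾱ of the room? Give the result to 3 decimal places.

S = Σ Sᵢ = 103.2 + 128.3 + 103.2 + 24.8 + 10.4 + 18.1 + 23.2 = 411.2 m^2.
Σ(Sᵢαᵢ) = 103.2·0.11 + 128.3·0.06 + 103.2·0.82 + 24.8·0.05 + 10.4·0.03 + 18.1·0.07 + 23.2·0.34 = 114.381.
ᾱ = A/S = 0.278.

0.278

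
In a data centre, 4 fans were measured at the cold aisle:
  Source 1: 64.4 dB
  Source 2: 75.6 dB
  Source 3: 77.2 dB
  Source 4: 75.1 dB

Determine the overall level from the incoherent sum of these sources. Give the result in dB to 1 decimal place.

Sum in the linear (power) domain: Σ 10^(Lᵢ/10) = 10^(64.4/10) + 10^(75.6/10) + 10^(77.2/10) + 10^(75.1/10) = 1.239e+08.
L_total = 10·log₁₀(1.239e+08) = 80.9 dB.

80.9 dB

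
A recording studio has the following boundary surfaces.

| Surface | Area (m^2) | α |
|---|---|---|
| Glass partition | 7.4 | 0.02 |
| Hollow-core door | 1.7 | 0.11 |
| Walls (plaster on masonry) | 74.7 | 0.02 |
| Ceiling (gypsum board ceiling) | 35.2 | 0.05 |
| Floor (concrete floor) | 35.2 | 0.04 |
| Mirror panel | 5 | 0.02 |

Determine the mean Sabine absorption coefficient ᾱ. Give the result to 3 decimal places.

0.032

S = Σ Sᵢ = 7.4 + 1.7 + 74.7 + 35.2 + 35.2 + 5 = 159.2 m^2.
Weighted sum Σ Sα = 5.097.
ᾱ = A/S = 0.032.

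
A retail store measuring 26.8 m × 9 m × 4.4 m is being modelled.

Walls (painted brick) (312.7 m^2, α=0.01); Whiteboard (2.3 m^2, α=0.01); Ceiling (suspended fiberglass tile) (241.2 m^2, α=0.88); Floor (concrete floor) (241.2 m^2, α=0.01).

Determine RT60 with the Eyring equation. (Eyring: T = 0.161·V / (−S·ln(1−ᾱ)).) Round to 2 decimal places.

Total surface area S = 312.7 + 2.3 + 241.2 + 241.2 = 797.4 m^2.
Σ(Sᵢαᵢ) = 312.7·0.01 + 2.3·0.01 + 241.2·0.88 + 241.2·0.01 = 217.818.
ᾱ = 217.818 / 797.4 = 0.2732.
Eyring denominator: −S ln(1−ᾱ) = 254.453.
V = 26.8 × 9 × 4.4 = 1061.28 m³.
T = 0.161·V/[−S·ln(1−ᾱ)] = 0.161·1061.28/254.453 = 0.67 s.

0.67 seconds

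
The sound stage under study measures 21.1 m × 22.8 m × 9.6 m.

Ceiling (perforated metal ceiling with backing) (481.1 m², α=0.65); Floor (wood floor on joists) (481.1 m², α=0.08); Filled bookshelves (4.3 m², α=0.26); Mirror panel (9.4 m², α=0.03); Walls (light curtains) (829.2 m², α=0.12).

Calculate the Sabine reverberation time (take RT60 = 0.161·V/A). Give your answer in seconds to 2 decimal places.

1.64 sec

Equivalent absorption area: A = 481.1×0.65 + 481.1×0.08 + 4.3×0.26 + 9.4×0.03 + 829.2×0.12 = 452.107 m².
Room volume: 4618.368 m³.
T = 0.161 V/A = 0.161·4618.368/452.107 = 1.64 s.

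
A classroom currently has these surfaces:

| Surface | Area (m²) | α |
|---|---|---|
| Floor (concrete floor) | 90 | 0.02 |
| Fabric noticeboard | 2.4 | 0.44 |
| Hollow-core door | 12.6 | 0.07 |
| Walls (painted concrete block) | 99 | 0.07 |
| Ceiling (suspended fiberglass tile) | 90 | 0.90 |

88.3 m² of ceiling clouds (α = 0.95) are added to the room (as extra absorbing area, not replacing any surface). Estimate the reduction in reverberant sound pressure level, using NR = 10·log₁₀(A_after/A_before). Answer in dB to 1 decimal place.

2.8 dB

A_before = Σ Sᵢαᵢ = 90×0.02 + 2.4×0.44 + 12.6×0.07 + 99×0.07 + 90×0.90 = 91.668 sabins.
Added absorption = 88.3 × 0.95 = 83.885 sabins.
New total A_after = 175.553 sabins.
Reduction = 10 log₁₀(A_after/A_before) = 10 log₁₀(1.9151) = 2.8 dB.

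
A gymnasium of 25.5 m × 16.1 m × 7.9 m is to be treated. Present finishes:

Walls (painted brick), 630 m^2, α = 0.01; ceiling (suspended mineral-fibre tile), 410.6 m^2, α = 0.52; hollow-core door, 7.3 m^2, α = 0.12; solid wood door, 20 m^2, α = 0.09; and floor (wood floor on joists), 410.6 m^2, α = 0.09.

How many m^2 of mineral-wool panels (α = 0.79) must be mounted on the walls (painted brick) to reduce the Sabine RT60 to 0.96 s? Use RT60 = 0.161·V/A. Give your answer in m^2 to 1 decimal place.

Total absorption A₁ = 630·0.01 + 410.6·0.52 + 7.3·0.12 + 20·0.09 + 410.6·0.09
  = 6.300 + 213.512 + 0.876 + 1.800 + 36.954 = 259.442 m^2 sabins.
V = 3243.345 m³. Target absorption A₂ = 0.161 × 3243.345 / 0.96 = 543.936 sabins.
ΔA needed = 543.936 − 259.442 = 284.494 sabins.
Each m^2 of panel replacing the walls (painted brick) adds (0.79 − 0.01) = 0.78 sabins.
Panel area = 284.494 / 0.78 = 364.7 m^2.

364.7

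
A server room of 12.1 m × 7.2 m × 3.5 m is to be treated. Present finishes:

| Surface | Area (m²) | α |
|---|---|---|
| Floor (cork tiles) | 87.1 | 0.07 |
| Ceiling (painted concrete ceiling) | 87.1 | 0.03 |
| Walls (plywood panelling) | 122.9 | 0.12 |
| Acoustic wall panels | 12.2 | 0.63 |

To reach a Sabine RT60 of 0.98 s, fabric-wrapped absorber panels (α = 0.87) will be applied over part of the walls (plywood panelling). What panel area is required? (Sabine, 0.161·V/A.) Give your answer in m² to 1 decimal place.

Equivalent absorption area: A₁ = 87.1·0.07 + 87.1·0.03 + 122.9·0.12 + 12.2·0.63 = 31.144 m².
V = 304.92 m³. Target absorption A₂ = 0.161 × 304.92 / 0.98 = 50.094 sabins.
Absorption to add: 50.094 − 31.144 = 18.950 sabins.
Each m² of panel replacing the walls (plywood panelling) adds (0.87 − 0.12) = 0.75 sabins.
Area = ΔA/Δα = 18.950/0.75 = 25.3 m².

25.3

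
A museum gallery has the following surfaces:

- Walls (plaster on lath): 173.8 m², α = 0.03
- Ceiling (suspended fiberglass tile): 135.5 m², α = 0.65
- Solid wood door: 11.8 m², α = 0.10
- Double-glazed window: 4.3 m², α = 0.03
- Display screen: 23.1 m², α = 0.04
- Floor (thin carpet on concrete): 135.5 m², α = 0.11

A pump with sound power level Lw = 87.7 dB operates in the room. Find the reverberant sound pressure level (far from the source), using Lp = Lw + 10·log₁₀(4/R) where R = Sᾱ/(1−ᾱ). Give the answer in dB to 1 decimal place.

72.2 dB

Σ(Sᵢαᵢ) = 173.8×0.03 + 135.5×0.65 + 11.8×0.10 + 4.3×0.03 + 23.1×0.04 + 135.5×0.11 = 110.427; total area S = 484.0 m².
ᾱ = 110.427/484.0 = 0.2282; R = Sᾱ/(1−ᾱ) = 110.427/(1−0.2282) = 143.077 m².
Lp = 87.7 + 10·log₁₀(4/143.077) = 87.7 + (-15.54) = 72.2 dB.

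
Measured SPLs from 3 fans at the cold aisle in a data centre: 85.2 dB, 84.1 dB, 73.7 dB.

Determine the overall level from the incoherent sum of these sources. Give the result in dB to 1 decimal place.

Sum in the linear (power) domain: Σ 10^(Lᵢ/10) = 10^(85.2/10) + 10^(84.1/10) + 10^(73.7/10) = 6.116e+08.
Combined level = 10 log₁₀(6.116e+08) = 87.9 dB.

87.9 dB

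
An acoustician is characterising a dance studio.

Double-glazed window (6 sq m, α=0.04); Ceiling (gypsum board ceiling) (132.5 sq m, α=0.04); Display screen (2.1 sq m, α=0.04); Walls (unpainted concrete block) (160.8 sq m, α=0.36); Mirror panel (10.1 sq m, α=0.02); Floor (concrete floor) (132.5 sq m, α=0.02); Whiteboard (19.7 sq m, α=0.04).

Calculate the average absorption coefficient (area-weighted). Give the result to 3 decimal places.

0.145

Total surface area S = 463.7 sq m.
Weighted sum Σ Sα = 67.152.
ᾱ = 67.152 / 463.7 = 0.145.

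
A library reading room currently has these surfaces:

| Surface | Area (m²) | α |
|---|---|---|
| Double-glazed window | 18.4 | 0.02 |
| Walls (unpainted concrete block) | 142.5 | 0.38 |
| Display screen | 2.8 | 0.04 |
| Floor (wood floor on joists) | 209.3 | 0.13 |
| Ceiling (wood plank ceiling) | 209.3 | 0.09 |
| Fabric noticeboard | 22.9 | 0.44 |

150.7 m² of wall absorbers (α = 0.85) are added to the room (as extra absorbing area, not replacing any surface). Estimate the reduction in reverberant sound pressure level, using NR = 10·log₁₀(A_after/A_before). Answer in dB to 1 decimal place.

Summing Sᵢαᵢ: 0.368 + 54.150 + 0.112 + 27.209 + 18.837 + 10.076 → A_before = 110.752 sabins.
Added absorption = 150.7 × 0.85 = 128.095 sabins.
New total A_after = 238.847 sabins.
Reduction = 10 log₁₀(A_after/A_before) = 10 log₁₀(2.1566) = 3.3 dB.

3.3 dB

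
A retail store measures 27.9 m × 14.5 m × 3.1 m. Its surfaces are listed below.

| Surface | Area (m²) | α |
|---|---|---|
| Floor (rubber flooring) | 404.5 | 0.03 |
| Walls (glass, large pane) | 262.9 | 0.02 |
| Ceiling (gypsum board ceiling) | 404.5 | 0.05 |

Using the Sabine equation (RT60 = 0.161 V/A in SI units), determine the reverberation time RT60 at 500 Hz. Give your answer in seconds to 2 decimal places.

Summing Sᵢαᵢ: 12.135 + 5.258 + 20.225 → A = 37.618 sabins.
Room volume: 1254.105 m³.
T = 0.161 V/A = 0.161·1254.105/37.618 = 5.37 s.

5.37 sec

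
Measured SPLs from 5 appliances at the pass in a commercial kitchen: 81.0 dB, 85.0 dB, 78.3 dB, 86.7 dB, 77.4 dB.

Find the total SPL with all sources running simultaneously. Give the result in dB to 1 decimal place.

90.1 dB

Converting to relative power and adding: 10^(81.0/10) + 10^(85.0/10) + 10^(78.3/10) + 10^(86.7/10) + 10^(77.4/10) = 1.032e+09.
L_total = 10·log₁₀(1.032e+09) = 90.1 dB.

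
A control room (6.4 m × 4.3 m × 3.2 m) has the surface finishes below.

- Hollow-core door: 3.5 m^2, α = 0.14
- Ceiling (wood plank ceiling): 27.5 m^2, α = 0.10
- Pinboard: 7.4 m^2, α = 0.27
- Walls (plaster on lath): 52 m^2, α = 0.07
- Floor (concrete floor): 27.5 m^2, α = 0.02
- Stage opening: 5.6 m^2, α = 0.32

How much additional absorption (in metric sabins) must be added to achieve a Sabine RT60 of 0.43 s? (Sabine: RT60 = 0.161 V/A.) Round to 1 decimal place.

21.8 sabins

Total absorption A₁ = 3.5×0.14 + 27.5×0.10 + 7.4×0.27 + 52×0.07 + 27.5×0.02 + 5.6×0.32
  = 0.490 + 2.750 + 1.998 + 3.640 + 0.550 + 1.792 = 11.220 m^2 sabins.
V = 88.064 m³. Required absorption A₂ = 0.161 × 88.064 / 0.43 = 32.973 sabins.
ΔA = A₂ − A₁ = 32.973 − 11.220 = 21.8 sabins.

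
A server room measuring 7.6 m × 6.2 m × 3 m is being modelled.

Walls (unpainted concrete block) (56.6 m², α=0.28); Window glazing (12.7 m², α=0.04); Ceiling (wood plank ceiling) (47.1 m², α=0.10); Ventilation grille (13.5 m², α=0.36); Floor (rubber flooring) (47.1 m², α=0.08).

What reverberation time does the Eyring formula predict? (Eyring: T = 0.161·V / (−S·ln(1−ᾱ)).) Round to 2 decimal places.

Total surface area S = 56.6 + 12.7 + 47.1 + 13.5 + 47.1 = 177.0 m².
Absorption A = 56.6·0.28 + 12.7·0.04 + 47.1·0.10 + 13.5·0.36 + 47.1·0.08 = 29.694 sabins.
Mean coefficient ᾱ = A/S = 0.1678.
−S·ln(1−ᾱ) = −177.0 × ln(1 − 0.1678) = 32.512.
V = 7.6 × 6.2 × 3 = 141.36 m³.
T = 0.161·V/[−S·ln(1−ᾱ)] = 0.161·141.36/32.512 = 0.70 s.

0.70 s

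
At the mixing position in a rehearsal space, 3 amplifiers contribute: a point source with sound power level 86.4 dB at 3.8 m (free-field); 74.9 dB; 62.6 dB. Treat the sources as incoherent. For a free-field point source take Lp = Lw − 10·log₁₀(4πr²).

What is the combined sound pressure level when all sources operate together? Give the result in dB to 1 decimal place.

Source at 3.8 m: Lp = 86.4 − 10·log₁₀(4π·3.8²) = 86.4 − 10·log₁₀(181.458) = 63.8 dB.
Converting to relative power and adding: 10^(63.8/10) + 10^(74.9/10) + 10^(62.6/10) = 3.512e+07.
L_total = 10·log₁₀(3.512e+07) = 75.5 dB.

75.5 dB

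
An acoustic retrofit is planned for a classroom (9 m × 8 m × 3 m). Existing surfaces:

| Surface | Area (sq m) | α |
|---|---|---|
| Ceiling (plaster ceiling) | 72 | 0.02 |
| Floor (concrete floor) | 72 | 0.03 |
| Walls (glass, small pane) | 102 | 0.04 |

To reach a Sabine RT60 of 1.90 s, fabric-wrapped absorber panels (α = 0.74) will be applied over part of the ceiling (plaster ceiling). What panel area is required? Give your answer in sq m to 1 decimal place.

14.8

Equivalent absorption area: A₁ = 72×0.02 + 72×0.03 + 102×0.04 = 7.680 sq m.
V = 216 m³. Target absorption A₂ = 0.161 × 216 / 1.90 = 18.303 sabins.
Absorption to add: 18.303 − 7.680 = 10.623 sabins.
Each sq m of panel replacing the ceiling (plaster ceiling) adds (0.74 − 0.02) = 0.72 sabins.
Panel area = 10.623 / 0.72 = 14.8 sq m.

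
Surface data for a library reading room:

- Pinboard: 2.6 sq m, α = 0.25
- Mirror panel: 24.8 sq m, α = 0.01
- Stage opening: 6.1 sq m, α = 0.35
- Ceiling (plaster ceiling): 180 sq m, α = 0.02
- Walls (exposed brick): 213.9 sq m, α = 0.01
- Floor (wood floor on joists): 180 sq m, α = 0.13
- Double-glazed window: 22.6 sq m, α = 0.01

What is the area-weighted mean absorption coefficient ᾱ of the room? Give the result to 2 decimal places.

0.05

S = Σ Sᵢ = 2.6 + 24.8 + 6.1 + 180 + 213.9 + 180 + 22.6 = 630.0 sq m.
Σ(Sᵢαᵢ) = 2.6×0.25 + 24.8×0.01 + 6.1×0.35 + 180×0.02 + 213.9×0.01 + 180×0.13 + 22.6×0.01 = 32.398.
ᾱ = 32.398 / 630.0 = 0.05.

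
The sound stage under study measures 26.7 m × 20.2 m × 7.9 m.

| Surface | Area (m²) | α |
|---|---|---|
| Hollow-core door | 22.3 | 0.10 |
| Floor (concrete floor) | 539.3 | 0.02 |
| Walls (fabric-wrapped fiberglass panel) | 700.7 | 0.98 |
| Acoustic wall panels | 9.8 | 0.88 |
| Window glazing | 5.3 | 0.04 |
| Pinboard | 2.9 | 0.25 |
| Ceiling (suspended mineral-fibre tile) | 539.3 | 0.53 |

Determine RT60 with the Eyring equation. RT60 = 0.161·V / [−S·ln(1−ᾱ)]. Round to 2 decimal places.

0.48 sec

Total surface area S = 22.3 + 539.3 + 700.7 + 9.8 + 5.3 + 2.9 + 539.3 = 1819.6 m².
Absorption A = 22.3×0.10 + 539.3×0.02 + 700.7×0.98 + 9.8×0.88 + 5.3×0.04 + 2.9×0.25 + 539.3×0.53 = 995.092 sabins.
Mean coefficient ᾱ = A/S = 0.5469.
Eyring denominator: −S ln(1−ᾱ) = 1440.473.
V = 26.7 × 20.2 × 7.9 = 4260.786 m³.
RT60 = 0.161 × 4260.786 / 1440.473 = 0.48 s.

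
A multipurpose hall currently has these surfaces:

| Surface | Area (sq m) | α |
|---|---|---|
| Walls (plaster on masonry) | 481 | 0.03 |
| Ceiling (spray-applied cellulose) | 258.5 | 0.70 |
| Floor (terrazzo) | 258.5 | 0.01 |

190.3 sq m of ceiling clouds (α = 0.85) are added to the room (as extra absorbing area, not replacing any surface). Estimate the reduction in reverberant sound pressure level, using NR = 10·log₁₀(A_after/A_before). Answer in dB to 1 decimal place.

2.6 dB

Summing Sᵢαᵢ: 14.430 + 180.950 + 2.585 → A_before = 197.965 sabins.
Added absorption = 190.3 × 0.85 = 161.755 sabins.
New total A_after = 359.720 sabins.
Reduction = 10 log₁₀(A_after/A_before) = 10 log₁₀(1.8171) = 2.6 dB.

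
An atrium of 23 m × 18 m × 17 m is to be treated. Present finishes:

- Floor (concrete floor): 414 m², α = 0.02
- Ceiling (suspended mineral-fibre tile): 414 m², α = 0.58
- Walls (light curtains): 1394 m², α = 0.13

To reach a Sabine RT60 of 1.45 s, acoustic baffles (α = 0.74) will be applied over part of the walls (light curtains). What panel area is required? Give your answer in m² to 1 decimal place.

576.8

Total absorption A₁ = 414·0.02 + 414·0.58 + 1394·0.13
  = 8.280 + 240.120 + 181.220 = 429.620 m² sabins.
Required A₂ = 0.161·7038/1.45 = 781.461 sabins.
Absorption to add: 781.461 − 429.620 = 351.841 sabins.
Net gain per m²: Δα = 0.74 − 0.13 = 0.61.
Panel area = 351.841 / 0.61 = 576.8 m².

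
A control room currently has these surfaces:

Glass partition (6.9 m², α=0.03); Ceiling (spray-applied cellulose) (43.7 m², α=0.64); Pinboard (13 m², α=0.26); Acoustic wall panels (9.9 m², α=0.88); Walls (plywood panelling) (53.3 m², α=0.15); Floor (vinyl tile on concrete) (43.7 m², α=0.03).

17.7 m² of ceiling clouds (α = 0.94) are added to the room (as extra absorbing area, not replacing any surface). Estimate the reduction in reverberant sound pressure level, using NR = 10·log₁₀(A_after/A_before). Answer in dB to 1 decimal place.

1.3 dB

A_before = Σ Sᵢαᵢ = 6.9·0.03 + 43.7·0.64 + 13·0.26 + 9.9·0.88 + 53.3·0.15 + 43.7·0.03 = 49.573 sabins.
Treatment contributes 17.7·0.94 = 16.638 sabins.
New total A_after = 66.211 sabins.
Reduction = 10 log₁₀(A_after/A_before) = 10 log₁₀(1.3356) = 1.3 dB.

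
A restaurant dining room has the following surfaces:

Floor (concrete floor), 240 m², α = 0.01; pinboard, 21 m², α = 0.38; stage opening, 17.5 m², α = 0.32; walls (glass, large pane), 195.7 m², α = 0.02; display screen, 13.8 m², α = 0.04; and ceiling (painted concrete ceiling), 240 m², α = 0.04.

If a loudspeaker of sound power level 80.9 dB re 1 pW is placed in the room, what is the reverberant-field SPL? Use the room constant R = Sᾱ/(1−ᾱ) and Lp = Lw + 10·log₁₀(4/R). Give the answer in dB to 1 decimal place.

Σ(Sᵢαᵢ) = 240×0.01 + 21×0.38 + 17.5×0.32 + 195.7×0.02 + 13.8×0.04 + 240×0.04 = 30.046; total area S = 728.0 m².
ᾱ = 0.0413, so room constant R = A/(1−ᾱ) = 31.340 m².
Lp = 80.9 + 10·log₁₀(4/31.340) = 80.9 + (-8.94) = 72.0 dB.

72.0 dB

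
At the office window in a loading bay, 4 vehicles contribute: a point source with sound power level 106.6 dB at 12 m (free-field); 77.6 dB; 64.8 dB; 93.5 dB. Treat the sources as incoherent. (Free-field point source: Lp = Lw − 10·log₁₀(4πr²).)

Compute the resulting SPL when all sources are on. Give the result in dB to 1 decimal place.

Source at 12 m: Lp = 106.6 − 10·log₁₀(4π·12²) = 106.6 − 10·log₁₀(1809.557) = 74.0 dB.
Sum in the linear (power) domain: Σ 10^(Lᵢ/10) = 10^(74.0/10) + 10^(77.6/10) + 10^(64.8/10) + 10^(93.5/10) = 2.324e+09.
L_total = 10·log₁₀(2.324e+09) = 93.7 dB.

93.7 dB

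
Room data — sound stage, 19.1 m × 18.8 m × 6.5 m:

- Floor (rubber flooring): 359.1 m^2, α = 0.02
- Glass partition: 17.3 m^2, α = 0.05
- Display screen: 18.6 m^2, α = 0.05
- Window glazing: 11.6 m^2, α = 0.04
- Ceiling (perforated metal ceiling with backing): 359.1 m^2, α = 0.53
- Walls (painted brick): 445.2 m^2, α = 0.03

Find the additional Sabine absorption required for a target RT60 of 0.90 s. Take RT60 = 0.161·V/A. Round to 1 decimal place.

204.4 sabins

Equivalent absorption area: A₁ = 359.1*0.02 + 17.3*0.05 + 18.6*0.05 + 11.6*0.04 + 359.1*0.53 + 445.2*0.03 = 213.120 m^2.
For T = 0.90 s, need A₂ = 0.161·V/T = 0.161·2334.02/0.90 = 417.530 sabins.
Additional absorption ΔA = 417.530 − 213.120 = 204.4 sabins.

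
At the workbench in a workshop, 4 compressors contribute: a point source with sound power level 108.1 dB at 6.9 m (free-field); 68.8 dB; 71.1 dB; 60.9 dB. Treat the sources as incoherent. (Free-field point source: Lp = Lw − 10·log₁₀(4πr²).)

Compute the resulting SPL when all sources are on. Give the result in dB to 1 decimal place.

81.1 dB

Source at 6.9 m: Lp = 108.1 − 10·log₁₀(4π·6.9²) = 108.1 − 10·log₁₀(598.285) = 80.3 dB.
Converting to relative power and adding: 10^(80.3/10) + 10^(68.8/10) + 10^(71.1/10) + 10^(60.9/10) = 1.289e+08.
L_total = 10·log₁₀(1.289e+08) = 81.1 dB.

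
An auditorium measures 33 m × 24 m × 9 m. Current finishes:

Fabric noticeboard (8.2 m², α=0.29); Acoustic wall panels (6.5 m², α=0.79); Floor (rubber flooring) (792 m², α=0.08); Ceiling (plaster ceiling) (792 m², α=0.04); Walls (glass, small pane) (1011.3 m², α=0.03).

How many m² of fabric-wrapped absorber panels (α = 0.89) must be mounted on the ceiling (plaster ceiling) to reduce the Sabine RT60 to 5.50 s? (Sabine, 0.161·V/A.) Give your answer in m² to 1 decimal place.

89.1

A₁ = Σ Sᵢαᵢ = 8.2×0.29 + 6.5×0.79 + 792×0.08 + 792×0.04 + 1011.3×0.03 = 132.892 sabins.
Required A₂ = 0.161·7128/5.50 = 208.656 sabins.
Absorption to add: 208.656 − 132.892 = 75.764 sabins.
Each m² of panel replacing the ceiling (plaster ceiling) adds (0.89 − 0.04) = 0.85 sabins.
Panel area = 75.764 / 0.85 = 89.1 m².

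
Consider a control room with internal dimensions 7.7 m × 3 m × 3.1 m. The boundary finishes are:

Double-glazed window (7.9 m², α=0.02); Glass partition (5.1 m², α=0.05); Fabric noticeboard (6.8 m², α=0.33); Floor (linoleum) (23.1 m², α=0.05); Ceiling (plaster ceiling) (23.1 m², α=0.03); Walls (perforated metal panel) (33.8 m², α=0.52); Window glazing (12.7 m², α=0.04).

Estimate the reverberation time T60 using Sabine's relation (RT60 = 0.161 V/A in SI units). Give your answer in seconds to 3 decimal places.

0.510 seconds

Equivalent absorption area: A = 7.9·0.02 + 5.1·0.05 + 6.8·0.33 + 23.1·0.05 + 23.1·0.03 + 33.8·0.52 + 12.7·0.04 = 22.589 m².
Volume V = 7.7 × 3 × 3.1 = 71.61 m³.
T = 0.161 V/A = 0.161·71.61/22.589 = 0.510 s.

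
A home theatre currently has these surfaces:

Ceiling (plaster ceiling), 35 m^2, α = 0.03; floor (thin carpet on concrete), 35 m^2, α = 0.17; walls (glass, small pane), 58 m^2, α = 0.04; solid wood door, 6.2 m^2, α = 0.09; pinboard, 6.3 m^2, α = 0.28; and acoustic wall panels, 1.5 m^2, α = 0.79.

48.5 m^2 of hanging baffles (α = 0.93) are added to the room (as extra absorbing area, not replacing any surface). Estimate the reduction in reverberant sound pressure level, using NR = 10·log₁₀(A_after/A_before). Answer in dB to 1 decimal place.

6.5 dB

Equivalent absorption area: A_before = 35·0.03 + 35·0.17 + 58·0.04 + 6.2·0.09 + 6.3·0.28 + 1.5·0.79 = 12.827 m^2.
Added absorption = 48.5 × 0.93 = 45.105 sabins.
A_after = 12.827 + 45.105 = 57.932 sabins.
Reduction = 10 log₁₀(A_after/A_before) = 10 log₁₀(4.5164) = 6.5 dB.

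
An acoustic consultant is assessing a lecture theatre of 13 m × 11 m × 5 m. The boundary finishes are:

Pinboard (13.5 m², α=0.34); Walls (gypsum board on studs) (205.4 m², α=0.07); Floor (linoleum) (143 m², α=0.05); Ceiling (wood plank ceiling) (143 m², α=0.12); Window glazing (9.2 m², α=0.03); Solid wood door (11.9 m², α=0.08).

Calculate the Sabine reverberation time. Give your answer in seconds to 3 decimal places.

Summing Sᵢαᵢ: 4.590 + 14.378 + 7.150 + 17.160 + 0.276 + 0.952 → A = 44.506 sabins.
Volume V = 13 × 11 × 5 = 715 m³.
RT60 = 0.161 · V / A = 0.161 × 715 / 44.506 = 2.587 s.

2.587 s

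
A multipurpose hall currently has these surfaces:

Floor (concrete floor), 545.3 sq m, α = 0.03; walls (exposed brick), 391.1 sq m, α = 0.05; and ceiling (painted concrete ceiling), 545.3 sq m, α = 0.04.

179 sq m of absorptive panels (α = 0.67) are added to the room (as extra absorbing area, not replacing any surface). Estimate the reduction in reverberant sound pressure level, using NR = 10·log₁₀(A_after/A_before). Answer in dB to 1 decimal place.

Total absorption A_before = 545.3·0.03 + 391.1·0.05 + 545.3·0.04
  = 16.359 + 19.555 + 21.812 = 57.726 sq m sabins.
Treatment contributes 179·0.67 = 119.930 sabins.
New total A_after = 177.656 sabins.
Reduction = 10 log₁₀(A_after/A_before) = 10 log₁₀(3.0776) = 4.9 dB.

4.9 dB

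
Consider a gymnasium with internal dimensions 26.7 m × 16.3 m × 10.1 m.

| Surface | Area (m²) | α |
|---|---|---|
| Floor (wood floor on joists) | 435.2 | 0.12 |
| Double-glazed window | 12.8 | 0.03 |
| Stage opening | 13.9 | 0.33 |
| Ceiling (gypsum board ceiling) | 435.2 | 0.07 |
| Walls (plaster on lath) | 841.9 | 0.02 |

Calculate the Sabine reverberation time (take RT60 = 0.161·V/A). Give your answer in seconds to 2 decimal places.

6.77 sec

Equivalent absorption area: A = 435.2·0.12 + 12.8·0.03 + 13.9·0.33 + 435.2·0.07 + 841.9·0.02 = 104.497 m².
V = 26.7·16.3·10.1 = 4395.621 m³.
T = 0.161 V/A = 0.161·4395.621/104.497 = 6.77 s.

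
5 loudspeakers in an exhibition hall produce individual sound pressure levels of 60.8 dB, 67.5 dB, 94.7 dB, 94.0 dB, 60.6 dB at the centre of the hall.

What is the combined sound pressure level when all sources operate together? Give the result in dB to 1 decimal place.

Sum in the linear (power) domain: Σ 10^(Lᵢ/10) = 10^(60.8/10) + 10^(67.5/10) + 10^(94.7/10) + 10^(94.0/10) + 10^(60.6/10) = 5.471e+09.
Combined level = 10 log₁₀(5.471e+09) = 97.4 dB.

97.4 dB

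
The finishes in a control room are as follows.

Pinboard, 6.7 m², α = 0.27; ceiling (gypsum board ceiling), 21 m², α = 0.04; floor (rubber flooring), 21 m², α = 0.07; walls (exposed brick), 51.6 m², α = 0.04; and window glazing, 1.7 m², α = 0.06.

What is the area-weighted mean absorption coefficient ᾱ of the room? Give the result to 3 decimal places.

0.062

Total surface area S = 102.0 m².
Weighted sum Σ Sα = 6.285.
ᾱ = A/S = 0.062.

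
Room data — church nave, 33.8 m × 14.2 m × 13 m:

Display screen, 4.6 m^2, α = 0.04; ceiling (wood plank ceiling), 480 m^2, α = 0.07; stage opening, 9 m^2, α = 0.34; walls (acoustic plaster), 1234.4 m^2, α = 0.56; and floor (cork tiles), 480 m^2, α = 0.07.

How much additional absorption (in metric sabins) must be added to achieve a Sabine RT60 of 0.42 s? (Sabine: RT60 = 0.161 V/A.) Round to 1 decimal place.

Summing Sᵢαᵢ: 0.184 + 33.600 + 3.060 + 691.264 + 33.600 → A₁ = 761.708 sabins.
For T = 0.42 s, need A₂ = 0.161·V/T = 0.161·6239.48/0.42 = 2391.801 sabins.
Shortfall: 2391.801 − 761.708 = 1630.1 sabins.

1630.1 sabins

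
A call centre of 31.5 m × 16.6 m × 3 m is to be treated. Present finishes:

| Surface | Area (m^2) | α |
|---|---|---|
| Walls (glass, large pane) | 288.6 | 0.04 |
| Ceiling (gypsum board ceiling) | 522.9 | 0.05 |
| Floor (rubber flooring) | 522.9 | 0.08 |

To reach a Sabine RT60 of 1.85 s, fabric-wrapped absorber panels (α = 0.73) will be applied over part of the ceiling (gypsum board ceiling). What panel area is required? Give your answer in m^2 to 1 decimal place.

83.8

A₁ = Σ Sᵢαᵢ = 288.6*0.04 + 522.9*0.05 + 522.9*0.08 = 79.521 sabins.
Required A₂ = 0.161·1568.7/1.85 = 136.519 sabins.
Absorption to add: 136.519 − 79.521 = 56.998 sabins.
Each m^2 of panel replacing the ceiling (gypsum board ceiling) adds (0.73 − 0.05) = 0.68 sabins.
Panel area = 56.998 / 0.68 = 83.8 m^2.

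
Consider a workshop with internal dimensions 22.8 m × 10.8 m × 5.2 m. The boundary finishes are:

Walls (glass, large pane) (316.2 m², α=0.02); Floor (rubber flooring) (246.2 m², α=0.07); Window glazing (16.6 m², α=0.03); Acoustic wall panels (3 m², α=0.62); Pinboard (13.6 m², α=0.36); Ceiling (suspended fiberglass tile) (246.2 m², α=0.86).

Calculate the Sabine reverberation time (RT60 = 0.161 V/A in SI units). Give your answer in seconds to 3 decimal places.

Total absorption A = 316.2*0.02 + 246.2*0.07 + 16.6*0.03 + 3*0.62 + 13.6*0.36 + 246.2*0.86
  = 6.324 + 17.234 + 0.498 + 1.860 + 4.896 + 211.732 = 242.544 m² sabins.
Room volume: 1280.448 m³.
Sabine: RT60 = 0.161 × 1280.448 / 242.544 = 0.850 s.

0.850 sec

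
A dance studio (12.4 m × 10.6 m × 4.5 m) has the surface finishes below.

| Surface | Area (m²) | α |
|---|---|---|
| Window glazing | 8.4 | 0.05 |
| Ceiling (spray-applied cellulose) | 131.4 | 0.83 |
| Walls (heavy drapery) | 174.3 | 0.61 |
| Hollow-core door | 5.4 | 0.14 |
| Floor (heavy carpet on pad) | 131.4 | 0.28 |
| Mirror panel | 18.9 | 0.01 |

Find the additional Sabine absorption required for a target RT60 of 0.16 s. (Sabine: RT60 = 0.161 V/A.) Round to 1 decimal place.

Equivalent absorption area: A₁ = 8.4*0.05 + 131.4*0.83 + 174.3*0.61 + 5.4*0.14 + 131.4*0.28 + 18.9*0.01 = 253.542 m².
For T = 0.16 s, need A₂ = 0.161·V/T = 0.161·591.48/0.16 = 595.177 sabins.
Additional absorption ΔA = 595.177 − 253.542 = 341.6 sabins.

341.6 sabins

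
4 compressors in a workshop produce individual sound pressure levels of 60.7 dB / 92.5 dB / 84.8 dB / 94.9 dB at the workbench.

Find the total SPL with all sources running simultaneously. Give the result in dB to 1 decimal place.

97.1 dB

Sum in the linear (power) domain: Σ 10^(Lᵢ/10) = 10^(60.7/10) + 10^(92.5/10) + 10^(84.8/10) + 10^(94.9/10) = 5.172e+09.
Back to dB: 10·log₁₀ Σ = 97.1 dB.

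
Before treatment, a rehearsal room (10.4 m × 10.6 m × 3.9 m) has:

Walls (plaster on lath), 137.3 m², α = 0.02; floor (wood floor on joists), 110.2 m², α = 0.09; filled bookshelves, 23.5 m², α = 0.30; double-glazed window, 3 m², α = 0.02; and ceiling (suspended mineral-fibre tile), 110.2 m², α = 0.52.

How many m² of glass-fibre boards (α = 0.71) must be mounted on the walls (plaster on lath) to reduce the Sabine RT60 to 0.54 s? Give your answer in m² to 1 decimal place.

74.1

Equivalent absorption area: A₁ = 137.3*0.02 + 110.2*0.09 + 23.5*0.30 + 3*0.02 + 110.2*0.52 = 77.078 m².
Required A₂ = 0.161·429.936/0.54 = 128.185 sabins.
ΔA needed = 128.185 − 77.078 = 51.107 sabins.
Net gain per m²: Δα = 0.71 − 0.02 = 0.69.
Area = ΔA/Δα = 51.107/0.69 = 74.1 m².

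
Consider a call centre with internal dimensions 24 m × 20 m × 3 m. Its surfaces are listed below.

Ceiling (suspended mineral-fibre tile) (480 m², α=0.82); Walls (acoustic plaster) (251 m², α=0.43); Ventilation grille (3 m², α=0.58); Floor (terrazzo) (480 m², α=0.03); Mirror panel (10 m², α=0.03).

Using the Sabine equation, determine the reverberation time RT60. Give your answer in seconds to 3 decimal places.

Total absorption A = 480*0.82 + 251*0.43 + 3*0.58 + 480*0.03 + 10*0.03
  = 393.600 + 107.930 + 1.740 + 14.400 + 0.300 = 517.970 m² sabins.
Room volume: 1440 m³.
T = 0.161 V/A = 0.161·1440/517.970 = 0.448 s.

0.448 s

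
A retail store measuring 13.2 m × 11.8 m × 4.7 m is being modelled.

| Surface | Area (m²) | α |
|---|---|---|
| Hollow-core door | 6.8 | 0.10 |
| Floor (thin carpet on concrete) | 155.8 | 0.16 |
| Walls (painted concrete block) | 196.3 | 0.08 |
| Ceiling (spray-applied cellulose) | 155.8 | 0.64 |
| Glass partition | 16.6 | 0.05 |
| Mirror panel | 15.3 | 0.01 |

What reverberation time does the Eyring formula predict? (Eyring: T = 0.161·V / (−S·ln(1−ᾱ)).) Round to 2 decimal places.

0.72 sec

S = Σ Sᵢ = 546.6 m².
Absorption A = 6.8·0.10 + 155.8·0.16 + 196.3·0.08 + 155.8·0.64 + 16.6·0.05 + 15.3·0.01 = 142.007 sabins.
ᾱ = 142.007 / 546.6 = 0.2598.
Eyring denominator: −S ln(1−ᾱ) = 164.436.
V = 13.2 × 11.8 × 4.7 = 732.072 m³.
RT60 = 0.161 × 732.072 / 164.436 = 0.72 s.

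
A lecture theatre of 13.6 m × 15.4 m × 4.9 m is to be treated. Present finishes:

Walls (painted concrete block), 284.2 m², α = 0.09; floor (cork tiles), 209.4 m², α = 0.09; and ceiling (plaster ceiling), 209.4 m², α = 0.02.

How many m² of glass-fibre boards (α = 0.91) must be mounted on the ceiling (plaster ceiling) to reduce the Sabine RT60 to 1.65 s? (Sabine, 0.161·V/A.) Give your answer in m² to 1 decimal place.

57.9

A₁ = Σ Sᵢαᵢ = 284.2·0.09 + 209.4·0.09 + 209.4·0.02 = 48.612 sabins.
V = 1026.256 m³. Target absorption A₂ = 0.161 × 1026.256 / 1.65 = 100.138 sabins.
ΔA needed = 100.138 − 48.612 = 51.526 sabins.
Each m² of panel replacing the ceiling (plaster ceiling) adds (0.91 − 0.02) = 0.89 sabins.
Panel area = 51.526 / 0.89 = 57.9 m².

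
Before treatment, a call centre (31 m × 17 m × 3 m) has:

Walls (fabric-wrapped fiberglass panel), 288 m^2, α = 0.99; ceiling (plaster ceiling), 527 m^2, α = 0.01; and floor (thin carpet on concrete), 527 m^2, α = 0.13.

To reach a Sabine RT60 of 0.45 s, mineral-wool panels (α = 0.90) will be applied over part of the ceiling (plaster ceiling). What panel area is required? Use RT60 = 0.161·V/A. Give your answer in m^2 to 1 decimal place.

A₁ = Σ Sᵢαᵢ = 288×0.99 + 527×0.01 + 527×0.13 = 358.900 sabins.
Required A₂ = 0.161·1581/0.45 = 565.647 sabins.
ΔA needed = 565.647 − 358.900 = 206.747 sabins.
Each m^2 of panel replacing the ceiling (plaster ceiling) adds (0.90 − 0.01) = 0.89 sabins.
Panel area = 206.747 / 0.89 = 232.3 m^2.

232.3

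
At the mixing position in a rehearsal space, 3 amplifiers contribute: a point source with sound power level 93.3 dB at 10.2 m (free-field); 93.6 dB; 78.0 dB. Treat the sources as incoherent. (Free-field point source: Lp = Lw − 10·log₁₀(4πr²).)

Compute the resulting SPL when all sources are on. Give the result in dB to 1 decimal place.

Source at 10.2 m: Lp = 93.3 − 10·log₁₀(4π·10.2²) = 93.3 − 10·log₁₀(1307.405) = 62.1 dB.
Sum in the linear (power) domain: Σ 10^(Lᵢ/10) = 10^(62.1/10) + 10^(93.6/10) + 10^(78.0/10) = 2.356e+09.
Combined level = 10 log₁₀(2.356e+09) = 93.7 dB.

93.7 dB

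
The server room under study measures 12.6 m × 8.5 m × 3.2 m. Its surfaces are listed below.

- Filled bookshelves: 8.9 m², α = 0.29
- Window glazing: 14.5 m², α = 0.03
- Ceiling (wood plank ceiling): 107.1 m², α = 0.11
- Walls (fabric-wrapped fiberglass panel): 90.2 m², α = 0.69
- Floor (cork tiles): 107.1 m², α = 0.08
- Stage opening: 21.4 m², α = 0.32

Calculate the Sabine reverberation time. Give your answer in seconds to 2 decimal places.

0.60 s

Summing Sᵢαᵢ: 2.581 + 0.435 + 11.781 + 62.238 + 8.568 + 6.848 → A = 92.451 sabins.
V = 12.6·8.5·3.2 = 342.72 m³.
RT60 = 0.161 · V / A = 0.161 × 342.72 / 92.451 = 0.60 s.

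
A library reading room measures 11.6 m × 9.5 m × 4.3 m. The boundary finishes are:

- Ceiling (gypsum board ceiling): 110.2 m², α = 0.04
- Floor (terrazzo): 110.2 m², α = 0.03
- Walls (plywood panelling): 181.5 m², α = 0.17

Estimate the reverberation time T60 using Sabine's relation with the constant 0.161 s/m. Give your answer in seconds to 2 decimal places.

Summing Sᵢαᵢ: 4.408 + 3.306 + 30.855 → A = 38.569 sabins.
Volume V = 11.6 × 9.5 × 4.3 = 473.86 m³.
Sabine: RT60 = 0.161 × 473.86 / 38.569 = 1.98 s.

1.98 seconds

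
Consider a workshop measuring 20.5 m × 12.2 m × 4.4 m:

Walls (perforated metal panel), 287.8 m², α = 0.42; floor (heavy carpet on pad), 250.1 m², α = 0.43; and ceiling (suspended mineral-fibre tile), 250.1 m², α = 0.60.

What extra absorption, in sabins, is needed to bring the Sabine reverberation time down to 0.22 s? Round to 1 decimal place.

Summing Sᵢαᵢ: 120.876 + 107.543 + 150.060 → A₁ = 378.479 sabins.
For T = 0.22 s, need A₂ = 0.161·V/T = 0.161·1100.44/0.22 = 805.322 sabins.
Shortfall: 805.322 − 378.479 = 426.8 sabins.

426.8 sabins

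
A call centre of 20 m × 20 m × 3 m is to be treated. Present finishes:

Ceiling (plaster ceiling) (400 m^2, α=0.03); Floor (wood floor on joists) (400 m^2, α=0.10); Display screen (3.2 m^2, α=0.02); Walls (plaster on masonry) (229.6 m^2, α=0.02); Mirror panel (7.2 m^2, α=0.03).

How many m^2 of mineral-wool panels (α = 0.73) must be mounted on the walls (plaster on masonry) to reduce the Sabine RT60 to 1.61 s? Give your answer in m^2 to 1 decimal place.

Summing Sᵢαᵢ: 12.000 + 40.000 + 0.064 + 4.592 + 0.216 → A₁ = 56.872 sabins.
V = 1200 m³. Target absorption A₂ = 0.161 × 1200 / 1.61 = 120.000 sabins.
Absorption to add: 120.000 − 56.872 = 63.128 sabins.
Each m^2 of panel replacing the walls (plaster on masonry) adds (0.73 − 0.02) = 0.71 sabins.
Area = ΔA/Δα = 63.128/0.71 = 88.9 m^2.

88.9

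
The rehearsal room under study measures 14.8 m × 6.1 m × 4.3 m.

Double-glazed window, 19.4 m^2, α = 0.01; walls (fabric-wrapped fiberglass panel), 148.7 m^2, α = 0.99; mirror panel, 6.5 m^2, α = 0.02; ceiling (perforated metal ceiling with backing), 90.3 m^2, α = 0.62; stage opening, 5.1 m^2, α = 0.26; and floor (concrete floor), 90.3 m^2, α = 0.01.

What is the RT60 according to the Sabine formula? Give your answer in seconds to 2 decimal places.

Total absorption A = 19.4×0.01 + 148.7×0.99 + 6.5×0.02 + 90.3×0.62 + 5.1×0.26 + 90.3×0.01
  = 0.194 + 147.213 + 0.130 + 55.986 + 1.326 + 0.903 = 205.752 m^2 sabins.
Room volume: 388.204 m³.
RT60 = 0.161 · V / A = 0.161 × 388.204 / 205.752 = 0.30 s.

0.30 s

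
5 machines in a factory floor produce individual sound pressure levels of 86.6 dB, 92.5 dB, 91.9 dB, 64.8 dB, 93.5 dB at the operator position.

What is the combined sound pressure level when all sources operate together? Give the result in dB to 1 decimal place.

97.8 dB

Converting to relative power and adding: 10^(86.6/10) + 10^(92.5/10) + 10^(91.9/10) + 10^(64.8/10) + 10^(93.5/10) = 6.026e+09.
Back to dB: 10·log₁₀ Σ = 97.8 dB.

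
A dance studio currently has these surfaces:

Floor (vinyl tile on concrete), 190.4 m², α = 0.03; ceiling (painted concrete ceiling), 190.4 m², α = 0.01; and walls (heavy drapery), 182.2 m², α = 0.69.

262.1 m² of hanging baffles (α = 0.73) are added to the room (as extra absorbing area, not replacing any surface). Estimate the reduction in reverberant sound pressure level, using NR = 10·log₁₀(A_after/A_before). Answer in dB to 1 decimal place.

3.9 dB

Equivalent absorption area: A_before = 190.4×0.03 + 190.4×0.01 + 182.2×0.69 = 133.334 m².
Treatment contributes 262.1·0.73 = 191.333 sabins.
New total A_after = 324.667 sabins.
Reduction = 10 log₁₀(A_after/A_before) = 10 log₁₀(2.4350) = 3.9 dB.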